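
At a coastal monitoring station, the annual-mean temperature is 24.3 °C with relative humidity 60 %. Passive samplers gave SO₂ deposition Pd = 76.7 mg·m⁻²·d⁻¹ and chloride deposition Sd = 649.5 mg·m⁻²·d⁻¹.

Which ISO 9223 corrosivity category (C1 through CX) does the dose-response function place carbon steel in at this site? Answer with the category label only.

C5

carbon steel: f(T) = -0.054·(T−10) [T>10 °C] = -0.7722
  sulphur-dioxide contribution → 25.93 μm/a
  chloride contribution → 108.3 μm/a
  ⇒ r_corr(carbon steel) = 134.2 μm/a
134 μm/a falls in (80, 200] for carbon steel → category C5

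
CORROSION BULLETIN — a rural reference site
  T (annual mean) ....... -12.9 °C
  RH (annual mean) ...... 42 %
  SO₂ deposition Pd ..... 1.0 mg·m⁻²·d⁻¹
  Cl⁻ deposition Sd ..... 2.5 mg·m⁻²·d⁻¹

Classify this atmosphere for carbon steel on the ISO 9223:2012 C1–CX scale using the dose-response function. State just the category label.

C1

carbon steel: f(T) = +0.150·(T−10) [T≤10 °C] = -3.4350
  SO₂ term: 1.77·1.0^0.52·exp(0.02·42-3.4350) = 0.1321
  Sd branch = 0.102·Sd^0.62·e^(0.033·RH+0.04·T) = 0.4297 μm/a
  r_corr = 0.1321 + 0.4297 = 0.5618 μm/a
ISO 9223 Table 2 (carbon steel): 0 < 0.562 ≤ 1.3 μm/a ⇒ C1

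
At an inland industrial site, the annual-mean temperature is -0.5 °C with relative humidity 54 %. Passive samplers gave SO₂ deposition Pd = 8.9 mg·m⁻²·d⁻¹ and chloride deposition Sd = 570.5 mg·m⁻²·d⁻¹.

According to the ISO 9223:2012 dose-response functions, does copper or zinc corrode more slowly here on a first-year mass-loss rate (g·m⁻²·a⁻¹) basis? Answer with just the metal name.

copper: f(T) = +0.126·(T−10) [T≤10 °C] = -1.3230
  SO₂ term: 0.0053·8.9^0.26·exp(0.059·54-1.3230) = 0.06028
  Cl⁻ term: 0.01025·570.5^0.27·exp(0.036·54+0.049·-0.5) = 0.3877
  r_corr = 0.06028 + 0.3877 = 0.448 μm/a
  mass loss = 0.448 μm/a × 8.96 g/cm³ = 4.014 g·m⁻²·a⁻¹
zinc: temperature factor f = +0.038·(-10.5) = -0.3990
  SO₂ term: 0.0129·8.9^0.44·exp(0.046·54-0.3990) = 0.2715
  Sd branch = 0.0175·Sd^0.57·e^(0.008·RH+0.085·T) = 0.9622 μm/a
  r_corr = 0.2715 + 0.9622 = 1.234 μm/a
  mass loss = 1.234 μm/a × 7.14 g/cm³ = 8.809 g·m⁻²·a⁻¹
Ordering by g·m⁻²·a⁻¹: zinc (8.81) > copper (4.01)

copper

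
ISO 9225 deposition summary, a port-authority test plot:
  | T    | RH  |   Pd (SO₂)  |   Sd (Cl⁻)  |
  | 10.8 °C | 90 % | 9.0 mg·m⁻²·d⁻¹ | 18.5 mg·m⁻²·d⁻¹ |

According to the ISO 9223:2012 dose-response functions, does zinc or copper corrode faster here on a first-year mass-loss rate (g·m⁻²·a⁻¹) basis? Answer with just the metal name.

zinc: temperature factor f = -0.071·(0.8) = -0.0568
  Pd branch = 0.0129·Pd^0.44·e^(0.046·RH+f) = 2.013 μm/a
  Cl⁻ term: 0.0175·18.5^0.57·exp(0.008·90+0.085·10.8) = 0.475
  sum: 2.013 + 0.475 → r_corr = 2.488 μm/a
  mass loss = 2.488 μm/a × 7.14 g/cm³ = 17.76 g·m⁻²·a⁻¹
copper: f(T) = -0.080·(T−10) [T>10 °C] = -0.0640
  SO₂ term: 0.0053·9.0^0.26·exp(0.059·90-0.0640) = 1.781
  Cl⁻ term: 0.01025·18.5^0.27·exp(0.036·90+0.049·10.8) = 0.9768
  r_corr = 1.781 + 0.9768 = 2.758 μm/a
  mass loss = 2.758 μm/a × 8.96 g/cm³ = 24.71 g·m⁻²·a⁻¹
Ordering by g·m⁻²·a⁻¹: copper (24.7) > zinc (17.8)

copper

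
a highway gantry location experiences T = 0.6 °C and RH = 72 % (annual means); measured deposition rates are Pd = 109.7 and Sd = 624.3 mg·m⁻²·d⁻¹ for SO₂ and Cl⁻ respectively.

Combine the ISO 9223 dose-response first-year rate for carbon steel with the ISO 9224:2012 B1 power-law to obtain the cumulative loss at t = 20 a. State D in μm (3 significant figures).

D(20) = 392 μm

carbon steel: temperature factor f = +0.150·(-9.4) = -1.4100
  sulphur-dioxide contribution → 20.99 μm/a
  chloride contribution → 60.82 μm/a
  ⇒ r_corr(carbon steel) = 81.81 μm/a
ISO 9224: D(t) = r_corr · t^b with b = 0.523 (carbon steel, B1)
  D(20) = 81.81 × 20^0.523 = 81.81 × 4.791 = 391.9 μm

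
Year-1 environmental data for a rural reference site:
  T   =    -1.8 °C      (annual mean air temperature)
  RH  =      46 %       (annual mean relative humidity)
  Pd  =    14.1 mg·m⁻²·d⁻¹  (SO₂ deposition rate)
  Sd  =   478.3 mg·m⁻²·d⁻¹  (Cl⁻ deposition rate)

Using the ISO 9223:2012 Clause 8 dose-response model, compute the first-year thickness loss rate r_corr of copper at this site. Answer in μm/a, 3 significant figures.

copper: T≤10 °C ⇒ hinge +0.126·(-1.8−10) = -1.4868
  sulphur-dioxide contribution → 0.03598 μm/a
  chloride contribution → 0.2601 μm/a
  ⇒ r_corr(copper) = 0.2961 μm/a

r_corr = 0.296 μm/a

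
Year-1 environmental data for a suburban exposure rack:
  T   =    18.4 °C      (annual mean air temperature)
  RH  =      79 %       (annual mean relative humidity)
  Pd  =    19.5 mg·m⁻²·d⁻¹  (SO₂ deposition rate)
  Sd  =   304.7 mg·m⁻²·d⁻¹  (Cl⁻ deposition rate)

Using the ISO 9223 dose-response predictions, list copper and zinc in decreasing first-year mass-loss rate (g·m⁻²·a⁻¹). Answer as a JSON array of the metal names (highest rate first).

["zinc", "copper"]

copper: f(T) = -0.080·(T−10) [T>10 °C] = -0.6720
  sulphur-dioxide contribution → 0.6196 μm/a
  chloride contribution → 2.033 μm/a
  ⇒ r_corr(copper) = 2.652 μm/a
  mass loss = 2.652 μm/a × 8.96 g/cm³ = 23.76 g·m⁻²·a⁻¹
zinc: temperature factor f = -0.071·(8.4) = -0.5964
  sulphur-dioxide contribution → 0.9941 μm/a
  chloride contribution → 4.098 μm/a
  ⇒ r_corr(zinc) = 5.092 μm/a
  mass loss = 5.092 μm/a × 7.14 g/cm³ = 36.36 g·m⁻²·a⁻¹
Ordering by g·m⁻²·a⁻¹: zinc (36.4) > copper (23.8)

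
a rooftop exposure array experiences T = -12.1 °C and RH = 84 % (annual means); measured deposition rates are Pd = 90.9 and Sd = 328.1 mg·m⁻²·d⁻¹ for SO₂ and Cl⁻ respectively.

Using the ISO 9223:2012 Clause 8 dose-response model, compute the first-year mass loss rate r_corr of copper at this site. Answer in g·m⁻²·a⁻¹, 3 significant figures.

r_corr = 6.34 g·m⁻²·a⁻¹

copper: temperature factor f = +0.126·(-22.1) = -2.7846
  SO₂ term: 0.0053·90.9^0.26·exp(0.059·84-2.7846) = 0.1502
  Cl⁻ term: 0.01025·328.1^0.27·exp(0.036·84+0.049·-12.1) = 0.557
  r_corr = 0.1502 + 0.557 = 0.7072 μm/a
Convert to mass loss: 0.7072 μm/a × 8.96 g/cm³ = 6.336 g·m⁻²·a⁻¹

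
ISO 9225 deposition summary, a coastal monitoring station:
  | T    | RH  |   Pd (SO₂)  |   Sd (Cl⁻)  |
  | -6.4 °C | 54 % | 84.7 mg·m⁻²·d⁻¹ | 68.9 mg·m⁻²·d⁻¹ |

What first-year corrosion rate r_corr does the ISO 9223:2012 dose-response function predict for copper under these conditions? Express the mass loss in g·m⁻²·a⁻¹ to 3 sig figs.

copper: T≤10 °C ⇒ hinge +0.126·(-6.4−10) = -2.0664
  Pd branch = 0.0053·Pd^0.26·e^(0.059·RH+f) = 0.05149 μm/a
  Cl⁻ term: 0.01025·68.9^0.27·exp(0.036·54+0.049·-6.4) = 0.1641
  sum: 0.05149 + 0.1641 → r_corr = 0.2156 μm/a
Convert to mass loss: 0.2156 μm/a × 8.96 g/cm³ = 1.932 g·m⁻²·a⁻¹

r_corr = 1.93 g·m⁻²·a⁻¹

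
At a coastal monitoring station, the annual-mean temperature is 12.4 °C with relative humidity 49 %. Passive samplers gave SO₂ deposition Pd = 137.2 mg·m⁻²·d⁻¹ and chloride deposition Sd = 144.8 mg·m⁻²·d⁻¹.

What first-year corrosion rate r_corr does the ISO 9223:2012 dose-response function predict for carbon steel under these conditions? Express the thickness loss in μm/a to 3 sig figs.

r_corr = 72.0 μm/a

carbon steel: f(T) = -0.054·(T−10) [T>10 °C] = -0.1296
  sulphur-dioxide contribution → 53.55 μm/a
  chloride contribution → 18.45 μm/a
  ⇒ r_corr(carbon steel) = 71.99 μm/a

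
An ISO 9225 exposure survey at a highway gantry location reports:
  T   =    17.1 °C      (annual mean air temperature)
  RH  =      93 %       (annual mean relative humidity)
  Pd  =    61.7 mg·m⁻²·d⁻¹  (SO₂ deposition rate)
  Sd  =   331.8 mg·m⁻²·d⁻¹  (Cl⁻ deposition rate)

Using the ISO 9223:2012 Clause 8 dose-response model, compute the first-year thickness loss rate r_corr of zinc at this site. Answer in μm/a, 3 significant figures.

r_corr = 7.75 μm/a

zinc: T>10 °C ⇒ hinge -0.071·(17.1−10) = -0.5041
  Pd branch = 0.0129·Pd^0.44·e^(0.046·RH+f) = 3.446 μm/a
  Sd branch = 0.0175·Sd^0.57·e^(0.008·RH+0.085·T) = 4.308 μm/a
  sum: 3.446 + 4.308 → r_corr = 7.754 μm/a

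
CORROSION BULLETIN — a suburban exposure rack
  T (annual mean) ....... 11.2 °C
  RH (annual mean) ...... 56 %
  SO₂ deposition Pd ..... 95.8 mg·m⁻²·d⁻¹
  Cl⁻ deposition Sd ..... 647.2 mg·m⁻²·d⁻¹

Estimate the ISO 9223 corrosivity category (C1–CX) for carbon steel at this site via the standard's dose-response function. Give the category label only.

C5

carbon steel: f(T) = -0.054·(T−10) [T>10 °C] = -0.0648
  sulphur-dioxide contribution → 54.52 μm/a
  chloride contribution → 56.05 μm/a
  ⇒ r_corr(carbon steel) = 110.6 μm/a
Category bounds: 80…200 μm/a bracket r_corr ⇒ C5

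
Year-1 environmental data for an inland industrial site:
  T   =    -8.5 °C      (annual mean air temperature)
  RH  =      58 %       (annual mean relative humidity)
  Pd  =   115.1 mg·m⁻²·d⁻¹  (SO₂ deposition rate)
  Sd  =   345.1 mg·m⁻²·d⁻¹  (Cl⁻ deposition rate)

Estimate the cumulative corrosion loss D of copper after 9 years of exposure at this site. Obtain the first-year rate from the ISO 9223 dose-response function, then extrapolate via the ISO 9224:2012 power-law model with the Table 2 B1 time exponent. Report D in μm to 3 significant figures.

D(9) = 1.38 μm

copper: temperature factor f = +0.126·(-18.5) = -2.3310
  Pd branch = 0.0053·Pd^0.26·e^(0.059·RH+f) = 0.0542 μm/a
  Cl⁻ term: 0.01025·345.1^0.27·exp(0.036·58+0.049·-8.5) = 0.2642
  sum: 0.0542 + 0.2642 → r_corr = 0.3184 μm/a
Long-term exponent b (ISO 9224 Table 2, B1) = 0.667
  D(9) = 0.3184 × 9^0.667 = 0.3184 × 4.33 = 1.379 μm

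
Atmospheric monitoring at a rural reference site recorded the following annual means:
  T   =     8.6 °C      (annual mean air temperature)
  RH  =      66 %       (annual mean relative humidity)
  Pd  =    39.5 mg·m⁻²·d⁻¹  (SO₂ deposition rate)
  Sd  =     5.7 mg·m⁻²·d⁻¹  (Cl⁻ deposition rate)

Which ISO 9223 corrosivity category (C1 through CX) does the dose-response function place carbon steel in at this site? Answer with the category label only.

C3

carbon steel: f(T) = +0.150·(T−10) [T≤10 °C] = -0.2100
  sulphur-dioxide contribution → 36.33 μm/a
  chloride contribution → 3.737 μm/a
  ⇒ r_corr(carbon steel) = 40.07 μm/a
40.1 μm/a falls in (25, 50] for carbon steel → category C3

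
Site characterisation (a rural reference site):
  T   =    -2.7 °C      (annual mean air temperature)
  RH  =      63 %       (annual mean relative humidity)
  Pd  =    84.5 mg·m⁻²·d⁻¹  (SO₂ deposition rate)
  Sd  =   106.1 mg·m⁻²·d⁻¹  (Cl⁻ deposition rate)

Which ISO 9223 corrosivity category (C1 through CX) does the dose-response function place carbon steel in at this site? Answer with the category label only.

carbon steel: f(T) = +0.150·(T−10) [T≤10 °C] = -1.9050
  Pd branch = 1.77·Pd^0.52·e^(0.02·RH+f) = 9.329 μm/a
  Cl⁻ term: 0.102·106.1^0.62·exp(0.033·63+0.04·-2.7) = 13.2
  sum: 9.329 + 13.2 → r_corr = 22.53 μm/a
ISO 9223 Table 2 (carbon steel): 1.3 < 22.5 ≤ 25 μm/a ⇒ C2

C2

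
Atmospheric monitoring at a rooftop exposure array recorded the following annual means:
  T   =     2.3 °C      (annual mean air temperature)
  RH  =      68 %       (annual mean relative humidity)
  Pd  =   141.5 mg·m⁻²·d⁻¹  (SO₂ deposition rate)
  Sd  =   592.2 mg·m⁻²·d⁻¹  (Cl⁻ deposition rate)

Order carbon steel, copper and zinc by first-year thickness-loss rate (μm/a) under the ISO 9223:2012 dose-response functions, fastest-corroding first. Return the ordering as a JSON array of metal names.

["carbon steel", "zinc", "copper"]

carbon steel: temperature factor f = +0.150·(-7.7) = -1.1550
  Pd branch = 1.77·Pd^0.52·e^(0.02·RH+f) = 28.54 μm/a
  Sd branch = 0.102·Sd^0.62·e^(0.033·RH+0.04·T) = 55.21 μm/a
  sum: 28.54 + 55.21 → r_corr = 83.75 μm/a
copper: T≤10 °C ⇒ hinge +0.126·(2.3−10) = -0.9702
  Pd branch = 0.0053·Pd^0.26·e^(0.059·RH+f) = 0.4023 μm/a
  Sd branch = 0.01025·Sd^0.27·e^(0.036·RH+0.049·T) = 0.7437 μm/a
  sum: 0.4023 + 0.7437 → r_corr = 1.146 μm/a
zinc: f(T) = +0.038·(T−10) [T≤10 °C] = -0.2926
  Pd branch = 0.0129·Pd^0.44·e^(0.046·RH+f) = 1.942 μm/a
  Cl⁻ term: 0.0175·592.2^0.57·exp(0.008·68+0.085·2.3) = 1.395
  sum: 1.942 + 1.395 → r_corr = 3.337 μm/a
Ordering by μm/a: carbon steel (83.7) > zinc (3.34) > copper (1.15)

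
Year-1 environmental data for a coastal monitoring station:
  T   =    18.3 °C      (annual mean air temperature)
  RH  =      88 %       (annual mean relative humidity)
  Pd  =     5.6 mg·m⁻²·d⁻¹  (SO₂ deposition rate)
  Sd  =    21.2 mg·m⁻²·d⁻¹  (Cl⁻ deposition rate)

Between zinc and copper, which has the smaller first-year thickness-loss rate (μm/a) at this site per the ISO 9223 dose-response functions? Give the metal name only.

zinc

zinc: temperature factor f = -0.071·(8.3) = -0.5893
  Pd branch = 0.0129·Pd^0.44·e^(0.046·RH+f) = 0.8748 μm/a
  Cl⁻ term: 0.0175·21.2^0.57·exp(0.008·88+0.085·18.3) = 0.9557
  sum: 0.8748 + 0.9557 → r_corr = 1.83 μm/a
copper: T>10 °C ⇒ hinge -0.080·(18.3−10) = -0.6640
  SO₂ term: 0.0053·5.6^0.26·exp(0.059·88-0.6640) = 0.7679
  Cl⁻ term: 0.01025·21.2^0.27·exp(0.036·88+0.049·18.3) = 1.362
  r_corr = 0.7679 + 1.362 = 2.13 μm/a
Ordering by μm/a: copper (2.13) > zinc (1.83)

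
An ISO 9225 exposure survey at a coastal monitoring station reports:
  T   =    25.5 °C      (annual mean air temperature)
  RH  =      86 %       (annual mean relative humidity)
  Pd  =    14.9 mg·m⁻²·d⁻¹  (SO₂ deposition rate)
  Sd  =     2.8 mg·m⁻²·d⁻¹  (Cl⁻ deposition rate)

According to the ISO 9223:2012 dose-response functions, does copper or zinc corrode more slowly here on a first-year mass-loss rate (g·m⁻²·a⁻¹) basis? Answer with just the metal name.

zinc

copper: T>10 °C ⇒ hinge -0.080·(25.5−10) = -1.2400
  sulphur-dioxide contribution → 0.4948 μm/a
  chloride contribution → 1.044 μm/a
  ⇒ r_corr(copper) = 1.539 μm/a
  mass loss = 1.539 μm/a × 8.96 g/cm³ = 13.79 g·m⁻²·a⁻¹
zinc: T>10 °C ⇒ hinge -0.071·(25.5−10) = -1.1005
  sulphur-dioxide contribution → 0.7361 μm/a
  chloride contribution → 0.5471 μm/a
  total first-year rate 1.283 μm/a
  mass loss = 1.283 μm/a × 7.14 g/cm³ = 9.162 g·m⁻²·a⁻¹
Ordering by g·m⁻²·a⁻¹: copper (13.8) > zinc (9.16)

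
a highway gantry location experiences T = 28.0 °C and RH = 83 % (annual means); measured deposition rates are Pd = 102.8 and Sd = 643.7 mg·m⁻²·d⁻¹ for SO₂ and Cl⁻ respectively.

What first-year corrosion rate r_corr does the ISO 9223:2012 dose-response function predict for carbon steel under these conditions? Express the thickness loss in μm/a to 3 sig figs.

carbon steel: T>10 °C ⇒ hinge -0.054·(28.0−10) = -0.9720
  sulphur-dioxide contribution → 39.17 μm/a
  chloride contribution → 266.6 μm/a
  ⇒ r_corr(carbon steel) = 305.8 μm/a

r_corr = 306 μm/a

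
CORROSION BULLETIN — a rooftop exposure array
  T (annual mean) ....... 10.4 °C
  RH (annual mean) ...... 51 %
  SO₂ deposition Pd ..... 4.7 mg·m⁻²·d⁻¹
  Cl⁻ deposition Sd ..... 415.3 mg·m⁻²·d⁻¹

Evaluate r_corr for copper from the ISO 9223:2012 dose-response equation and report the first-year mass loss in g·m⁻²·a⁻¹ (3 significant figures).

r_corr = 6.28 g·m⁻²·a⁻¹

copper: T>10 °C ⇒ hinge -0.080·(10.4−10) = -0.0320
  SO₂ term: 0.0053·4.7^0.26·exp(0.059·51-0.0320) = 0.1556
  Sd branch = 0.01025·Sd^0.27·e^(0.036·RH+0.049·T) = 0.545 μm/a
  sum: 0.1556 + 0.545 → r_corr = 0.7005 μm/a
Convert to mass loss: 0.7005 μm/a × 8.96 g/cm³ = 6.277 g·m⁻²·a⁻¹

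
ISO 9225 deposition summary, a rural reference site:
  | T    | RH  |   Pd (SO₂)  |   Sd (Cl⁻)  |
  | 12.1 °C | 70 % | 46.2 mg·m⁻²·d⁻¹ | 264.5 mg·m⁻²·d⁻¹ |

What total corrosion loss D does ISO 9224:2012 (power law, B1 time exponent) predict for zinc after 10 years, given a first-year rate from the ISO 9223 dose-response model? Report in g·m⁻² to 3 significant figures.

D(10) = 165 g·m⁻²

zinc: temperature factor f = -0.071·(2.1) = -0.1491
  sulphur-dioxide contribution → 1.502 μm/a
  chloride contribution → 2.059 μm/a
  total first-year rate 3.561 μm/a
Long-term exponent b (ISO 9224 Table 2, B1) = 0.813
  D(10) = 3.561 × 10^0.813 = 3.561 × 6.501 = 23.15 μm
  Mass loss = 23.15 μm × 7.14 g/cm³ = 165.3 g·m⁻²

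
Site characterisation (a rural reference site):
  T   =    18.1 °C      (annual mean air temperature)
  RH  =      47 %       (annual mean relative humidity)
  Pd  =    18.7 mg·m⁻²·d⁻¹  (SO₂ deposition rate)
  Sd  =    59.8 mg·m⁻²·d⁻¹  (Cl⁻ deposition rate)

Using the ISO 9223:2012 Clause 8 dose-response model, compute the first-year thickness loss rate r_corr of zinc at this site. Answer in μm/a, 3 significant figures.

r_corr = 1.45 μm/a

zinc: temperature factor f = -0.071·(8.1) = -0.5751
  SO₂ term: 0.0129·18.7^0.44·exp(0.046·47-0.5751) = 0.2288
  Cl⁻ term: 0.0175·59.8^0.57·exp(0.008·47+0.085·18.1) = 1.222
  r_corr = 0.2288 + 1.222 = 1.451 μm/a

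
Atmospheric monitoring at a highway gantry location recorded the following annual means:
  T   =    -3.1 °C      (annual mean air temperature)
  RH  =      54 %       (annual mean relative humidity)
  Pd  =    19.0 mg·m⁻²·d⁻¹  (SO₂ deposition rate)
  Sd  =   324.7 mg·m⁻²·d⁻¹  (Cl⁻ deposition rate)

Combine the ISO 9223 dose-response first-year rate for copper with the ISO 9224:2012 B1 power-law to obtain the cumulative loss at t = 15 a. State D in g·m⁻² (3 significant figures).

D(15) = 18.9 g·m⁻²

copper: T≤10 °C ⇒ hinge +0.126·(-3.1−10) = -1.6506
  SO₂ term: 0.0053·19.0^0.26·exp(0.059·54-1.6506) = 0.05291
  Cl⁻ term: 0.01025·324.7^0.27·exp(0.036·54+0.049·-3.1) = 0.2932
  r_corr = 0.05291 + 0.2932 = 0.3461 μm/a
ISO 9224: D(t) = r_corr · t^b with b = 0.667 (copper, B1)
  D(15) = 0.3461 × 15^0.667 = 0.3461 × 6.088 = 2.107 μm
  Mass loss = 2.107 μm × 8.96 g/cm³ = 18.88 g·m⁻²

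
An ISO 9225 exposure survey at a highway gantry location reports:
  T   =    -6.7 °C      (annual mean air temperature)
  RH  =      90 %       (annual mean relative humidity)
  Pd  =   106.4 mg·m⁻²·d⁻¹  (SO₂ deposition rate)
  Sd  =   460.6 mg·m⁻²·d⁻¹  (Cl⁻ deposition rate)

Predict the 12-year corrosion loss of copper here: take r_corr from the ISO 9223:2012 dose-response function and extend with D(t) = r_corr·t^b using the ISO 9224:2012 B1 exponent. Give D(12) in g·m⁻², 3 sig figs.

copper: temperature factor f = +0.126·(-16.7) = -2.1042
  sulphur-dioxide contribution → 0.4401 μm/a
  chloride contribution → 0.9871 μm/a
  ⇒ r_corr(copper) = 1.427 μm/a
Long-term exponent b (ISO 9224 Table 2, B1) = 0.667
  D(12) = 1.427 × 12^0.667 = 1.427 × 5.246 = 7.487 μm
  Mass loss = 7.487 μm × 8.96 g/cm³ = 67.08 g·m⁻²

D(12) = 67.1 g·m⁻²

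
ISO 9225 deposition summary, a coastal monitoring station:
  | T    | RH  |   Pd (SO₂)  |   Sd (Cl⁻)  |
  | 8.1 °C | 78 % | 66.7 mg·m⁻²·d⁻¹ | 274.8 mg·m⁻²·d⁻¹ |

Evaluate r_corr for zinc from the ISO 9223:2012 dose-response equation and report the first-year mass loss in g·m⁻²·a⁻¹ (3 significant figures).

zinc: T≤10 °C ⇒ hinge +0.038·(8.1−10) = -0.0722
  SO₂ term: 0.0129·66.7^0.44·exp(0.046·78-0.0722) = 2.755
  Cl⁻ term: 0.0175·274.8^0.57·exp(0.008·78+0.085·8.1) = 1.597
  sum: 2.755 + 1.597 → r_corr = 4.352 μm/a
Convert to mass loss: 4.352 μm/a × 7.14 g/cm³ = 31.07 g·m⁻²·a⁻¹

r_corr = 31.1 g·m⁻²·a⁻¹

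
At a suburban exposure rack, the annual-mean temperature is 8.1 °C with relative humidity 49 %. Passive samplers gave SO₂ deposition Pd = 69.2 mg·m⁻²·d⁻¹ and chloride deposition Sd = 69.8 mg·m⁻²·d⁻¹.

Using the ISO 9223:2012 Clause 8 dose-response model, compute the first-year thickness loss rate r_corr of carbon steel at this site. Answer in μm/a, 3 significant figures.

r_corr = 42.0 μm/a

carbon steel: f(T) = +0.150·(T−10) [T≤10 °C] = -0.2850
  sulphur-dioxide contribution → 32.11 μm/a
  chloride contribution → 9.88 μm/a
  ⇒ r_corr(carbon steel) = 41.99 μm/a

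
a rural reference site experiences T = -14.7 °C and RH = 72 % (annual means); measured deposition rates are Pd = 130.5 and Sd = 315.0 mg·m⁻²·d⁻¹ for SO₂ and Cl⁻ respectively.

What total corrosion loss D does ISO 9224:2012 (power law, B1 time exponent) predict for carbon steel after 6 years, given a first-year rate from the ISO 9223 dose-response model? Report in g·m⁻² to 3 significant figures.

D(6) = 479 g·m⁻²

carbon steel: f(T) = +0.150·(T−10) [T≤10 °C] = -3.7050
  Pd branch = 1.77·Pd^0.52·e^(0.02·RH+f) = 2.314 μm/a
  Sd branch = 0.102·Sd^0.62·e^(0.033·RH+0.04·T) = 21.58 μm/a
  r_corr = 2.314 + 21.58 = 23.9 μm/a
ISO 9224: D(t) = r_corr · t^b with b = 0.523 (carbon steel, B1)
  D(6) = 23.9 × 6^0.523 = 23.9 × 2.553 = 60.99 μm
  Mass loss = 60.99 μm × 7.85 g/cm³ = 478.8 g·m⁻²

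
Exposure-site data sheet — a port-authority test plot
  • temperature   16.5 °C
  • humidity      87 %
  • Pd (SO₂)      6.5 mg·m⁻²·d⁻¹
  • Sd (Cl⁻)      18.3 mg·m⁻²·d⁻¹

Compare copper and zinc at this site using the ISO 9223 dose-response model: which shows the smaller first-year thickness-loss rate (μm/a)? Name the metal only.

copper: f(T) = -0.080·(T−10) [T>10 °C] = -0.5200
  sulphur-dioxide contribution → 0.869 μm/a
  chloride contribution → 1.156 μm/a
  total first-year rate 2.025 μm/a
zinc: T>10 °C ⇒ hinge -0.071·(16.5−10) = -0.4615
  sulphur-dioxide contribution → 1.014 μm/a
  chloride contribution → 0.7482 μm/a
  total first-year rate 1.762 μm/a
Ordering by μm/a: copper (2.02) > zinc (1.76)

zinc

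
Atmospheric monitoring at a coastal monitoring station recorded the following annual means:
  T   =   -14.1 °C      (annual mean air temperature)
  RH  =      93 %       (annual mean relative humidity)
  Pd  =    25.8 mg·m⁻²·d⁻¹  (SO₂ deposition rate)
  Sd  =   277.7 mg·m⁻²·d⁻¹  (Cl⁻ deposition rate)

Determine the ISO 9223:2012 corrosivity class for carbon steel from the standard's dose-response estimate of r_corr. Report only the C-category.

carbon steel: T≤10 °C ⇒ hinge +0.150·(-14.1−10) = -3.6150
  sulphur-dioxide contribution → 1.659 μm/a
  chloride contribution → 40.88 μm/a
  total first-year rate 42.54 μm/a
42.5 μm/a falls in (25, 50] for carbon steel → category C3

C3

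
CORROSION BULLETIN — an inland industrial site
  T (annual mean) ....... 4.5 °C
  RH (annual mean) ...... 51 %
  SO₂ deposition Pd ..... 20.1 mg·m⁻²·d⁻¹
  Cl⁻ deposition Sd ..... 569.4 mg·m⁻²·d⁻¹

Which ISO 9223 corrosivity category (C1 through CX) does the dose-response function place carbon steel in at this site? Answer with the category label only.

carbon steel: temperature factor f = +0.150·(-5.5) = -0.8250
  sulphur-dioxide contribution → 10.24 μm/a
  chloride contribution → 33.58 μm/a
  ⇒ r_corr(carbon steel) = 43.82 μm/a
Category bounds: 25…50 μm/a bracket r_corr ⇒ C3

C3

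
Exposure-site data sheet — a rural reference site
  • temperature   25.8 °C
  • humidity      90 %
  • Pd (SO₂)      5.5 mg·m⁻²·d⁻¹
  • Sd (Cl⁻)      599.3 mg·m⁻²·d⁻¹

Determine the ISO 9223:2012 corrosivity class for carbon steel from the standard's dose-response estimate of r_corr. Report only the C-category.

carbon steel: f(T) = -0.054·(T−10) [T>10 °C] = -0.8532
  Pd branch = 1.77·Pd^0.52·e^(0.02·RH+f) = 11.07 μm/a
  Cl⁻ term: 0.102·599.3^0.62·exp(0.033·90+0.04·25.8) = 294.3
  r_corr = 11.07 + 294.3 = 305.4 μm/a
Category bounds: 200…700 μm/a bracket r_corr ⇒ CX

CX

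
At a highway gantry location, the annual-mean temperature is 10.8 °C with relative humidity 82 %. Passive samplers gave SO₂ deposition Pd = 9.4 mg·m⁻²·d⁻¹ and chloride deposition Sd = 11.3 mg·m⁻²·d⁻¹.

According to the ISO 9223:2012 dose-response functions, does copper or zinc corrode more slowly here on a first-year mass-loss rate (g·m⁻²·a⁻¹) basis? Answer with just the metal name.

zinc

copper: temperature factor f = -0.080·(0.8) = -0.0640
  SO₂ term: 0.0053·9.4^0.26·exp(0.059·82-0.0640) = 1.124
  Cl⁻ term: 0.01025·11.3^0.27·exp(0.036·82+0.049·10.8) = 0.6411
  r_corr = 1.124 + 0.6411 = 1.765 μm/a
  mass loss = 1.765 μm/a × 8.96 g/cm³ = 15.81 g·m⁻²·a⁻¹
zinc: temperature factor f = -0.071·(0.8) = -0.0568
  SO₂ term: 0.0129·9.4^0.44·exp(0.046·82-0.0568) = 1.42
  Sd branch = 0.0175·Sd^0.57·e^(0.008·RH+0.085·T) = 0.3364 μm/a
  r_corr = 1.42 + 0.3364 = 1.756 μm/a
  mass loss = 1.756 μm/a × 7.14 g/cm³ = 12.54 g·m⁻²·a⁻¹
Ordering by g·m⁻²·a⁻¹: copper (15.8) > zinc (12.5)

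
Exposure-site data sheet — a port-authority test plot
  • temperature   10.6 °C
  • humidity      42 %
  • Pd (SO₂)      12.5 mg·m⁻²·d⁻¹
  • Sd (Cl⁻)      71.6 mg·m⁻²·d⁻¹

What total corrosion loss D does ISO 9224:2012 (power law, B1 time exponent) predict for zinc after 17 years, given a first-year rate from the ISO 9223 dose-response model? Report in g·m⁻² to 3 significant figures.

zinc: f(T) = -0.071·(T−10) [T>10 °C] = -0.0426
  Pd branch = 0.0129·Pd^0.44·e^(0.046·RH+f) = 0.2593 μm/a
  Cl⁻ term: 0.0175·71.6^0.57·exp(0.008·42+0.085·10.6) = 0.688
  r_corr = 0.2593 + 0.688 = 0.9472 μm/a
ISO 9224: D(t) = r_corr · t^b with b = 0.813 (zinc, B1)
  D(17) = 0.9472 × 17^0.813 = 0.9472 × 10.01 = 9.48 μm
  Mass loss = 9.48 μm × 7.14 g/cm³ = 67.69 g·m⁻²

D(17) = 67.7 g·m⁻²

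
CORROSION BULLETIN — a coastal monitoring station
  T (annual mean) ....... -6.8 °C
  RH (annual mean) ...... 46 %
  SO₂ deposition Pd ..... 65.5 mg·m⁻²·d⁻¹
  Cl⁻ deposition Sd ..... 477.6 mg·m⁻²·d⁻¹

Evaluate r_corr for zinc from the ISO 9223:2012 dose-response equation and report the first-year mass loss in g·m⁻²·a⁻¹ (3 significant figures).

r_corr = 5.95 g·m⁻²·a⁻¹

zinc: temperature factor f = +0.038·(-16.8) = -0.6384
  SO₂ term: 0.0129·65.5^0.44·exp(0.046·46-0.6384) = 0.356
  Sd branch = 0.0175·Sd^0.57·e^(0.008·RH+0.085·T) = 0.4774 μm/a
  sum: 0.356 + 0.4774 → r_corr = 0.8334 μm/a
Convert to mass loss: 0.8334 μm/a × 7.14 g/cm³ = 5.951 g·m⁻²·a⁻¹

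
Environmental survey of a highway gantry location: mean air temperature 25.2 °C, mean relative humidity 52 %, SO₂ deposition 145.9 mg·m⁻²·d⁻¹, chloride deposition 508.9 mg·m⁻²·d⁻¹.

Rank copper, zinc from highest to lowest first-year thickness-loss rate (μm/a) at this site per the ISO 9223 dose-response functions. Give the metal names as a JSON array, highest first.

["zinc", "copper"]

copper: temperature factor f = -0.080·(15.2) = -1.2160
  SO₂ term: 0.0053·145.9^0.26·exp(0.059·52-1.2160) = 0.1234
  Sd branch = 0.01025·Sd^0.27·e^(0.036·RH+0.049·T) = 1.232 μm/a
  r_corr = 0.1234 + 1.232 = 1.356 μm/a
zinc: T>10 °C ⇒ hinge -0.071·(25.2−10) = -1.0792
  Pd branch = 0.0129·Pd^0.44·e^(0.046·RH+f) = 0.4295 μm/a
  Sd branch = 0.0175·Sd^0.57·e^(0.008·RH+0.085·T) = 7.884 μm/a
  r_corr = 0.4295 + 7.884 = 8.313 μm/a
Ordering by μm/a: zinc (8.31) > copper (1.36)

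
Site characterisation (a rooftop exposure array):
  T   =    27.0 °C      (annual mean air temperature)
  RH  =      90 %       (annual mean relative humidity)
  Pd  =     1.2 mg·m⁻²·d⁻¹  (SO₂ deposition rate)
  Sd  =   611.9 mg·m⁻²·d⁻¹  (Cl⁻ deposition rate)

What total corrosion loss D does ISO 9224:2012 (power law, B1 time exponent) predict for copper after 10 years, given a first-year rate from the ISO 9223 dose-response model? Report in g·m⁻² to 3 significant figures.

D(10) = 243 g·m⁻²

copper: f(T) = -0.080·(T−10) [T>10 °C] = -1.3600
  SO₂ term: 0.0053·1.2^0.26·exp(0.059·90-1.3600) = 0.2886
  Sd branch = 0.01025·Sd^0.27·e^(0.036·RH+0.049·T) = 5.557 μm/a
  r_corr = 0.2886 + 5.557 = 5.845 μm/a
ISO 9224: D(t) = r_corr · t^b with b = 0.667 (copper, B1)
  D(10) = 5.845 × 10^0.667 = 5.845 × 4.645 = 27.15 μm
  Mass loss = 27.15 μm × 8.96 g/cm³ = 243.3 g·m⁻²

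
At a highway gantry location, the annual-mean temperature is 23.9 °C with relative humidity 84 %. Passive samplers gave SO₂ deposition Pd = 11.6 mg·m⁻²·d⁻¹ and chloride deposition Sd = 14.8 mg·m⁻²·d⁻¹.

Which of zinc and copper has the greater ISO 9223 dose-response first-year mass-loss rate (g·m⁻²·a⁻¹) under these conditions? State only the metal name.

zinc: T>10 °C ⇒ hinge -0.071·(23.9−10) = -0.9869
  sulphur-dioxide contribution → 0.6737 μm/a
  chloride contribution → 1.214 μm/a
  total first-year rate 1.888 μm/a
  mass loss = 1.888 μm/a × 7.14 g/cm³ = 13.48 g·m⁻²·a⁻¹
copper: temperature factor f = -0.080·(13.9) = -1.1120
  sulphur-dioxide contribution → 0.4682 μm/a
  chloride contribution → 1.408 μm/a
  ⇒ r_corr(copper) = 1.876 μm/a
  mass loss = 1.876 μm/a × 8.96 g/cm³ = 16.81 g·m⁻²·a⁻¹
Ordering by g·m⁻²·a⁻¹: copper (16.8) > zinc (13.5)

copper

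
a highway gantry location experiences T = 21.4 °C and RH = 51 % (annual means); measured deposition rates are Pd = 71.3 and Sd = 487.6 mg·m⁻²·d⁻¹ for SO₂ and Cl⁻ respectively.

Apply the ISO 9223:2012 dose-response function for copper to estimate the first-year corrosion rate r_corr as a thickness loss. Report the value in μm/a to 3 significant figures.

copper: f(T) = -0.080·(T−10) [T>10 °C] = -0.9120
  SO₂ term: 0.0053·71.3^0.26·exp(0.059·51-0.9120) = 0.1309
  Cl⁻ term: 0.01025·487.6^0.27·exp(0.036·51+0.049·21.4) = 0.9756
  sum: 0.1309 + 0.9756 → r_corr = 1.106 μm/a

r_corr = 1.11 μm/a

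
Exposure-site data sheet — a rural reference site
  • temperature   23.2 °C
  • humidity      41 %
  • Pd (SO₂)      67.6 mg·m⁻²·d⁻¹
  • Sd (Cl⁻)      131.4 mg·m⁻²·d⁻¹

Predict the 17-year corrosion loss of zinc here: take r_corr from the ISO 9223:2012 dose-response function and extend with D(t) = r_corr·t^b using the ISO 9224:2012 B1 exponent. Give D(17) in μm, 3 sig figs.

zinc: f(T) = -0.071·(T−10) [T>10 °C] = -0.9372
  Pd branch = 0.0129·Pd^0.44·e^(0.046·RH+f) = 0.2127 μm/a
  Sd branch = 0.0175·Sd^0.57·e^(0.008·RH+0.085·T) = 2.815 μm/a
  r_corr = 0.2127 + 2.815 = 3.028 μm/a
Power-law: D(17) = r_corr · 17^0.813
  D(17) = 3.028 × 17^0.813 = 3.028 × 10.01 = 30.3 μm

D(17) = 30.3 μm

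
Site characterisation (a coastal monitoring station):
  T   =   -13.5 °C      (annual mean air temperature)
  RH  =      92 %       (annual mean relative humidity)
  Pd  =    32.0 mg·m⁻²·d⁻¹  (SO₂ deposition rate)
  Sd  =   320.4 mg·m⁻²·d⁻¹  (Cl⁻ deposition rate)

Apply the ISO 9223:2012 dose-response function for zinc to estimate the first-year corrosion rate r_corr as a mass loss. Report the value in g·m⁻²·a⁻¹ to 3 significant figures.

zinc: temperature factor f = +0.038·(-23.5) = -0.8930
  SO₂ term: 0.0129·32.0^0.44·exp(0.046·92-0.8930) = 1.671
  Sd branch = 0.0175·Sd^0.57·e^(0.008·RH+0.085·T) = 0.3109 μm/a
  r_corr = 1.671 + 0.3109 = 1.982 μm/a
Convert to mass loss: 1.982 μm/a × 7.14 g/cm³ = 14.15 g·m⁻²·a⁻¹

r_corr = 14.2 g·m⁻²·a⁻¹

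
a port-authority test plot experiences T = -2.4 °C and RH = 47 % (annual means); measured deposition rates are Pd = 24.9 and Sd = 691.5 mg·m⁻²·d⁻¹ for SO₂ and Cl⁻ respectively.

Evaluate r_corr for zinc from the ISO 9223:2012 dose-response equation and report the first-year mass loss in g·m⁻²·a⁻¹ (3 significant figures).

r_corr = 8.22 g·m⁻²·a⁻¹

zinc: T≤10 °C ⇒ hinge +0.038·(-2.4−10) = -0.4712
  SO₂ term: 0.0129·24.9^0.44·exp(0.046·47-0.4712) = 0.2879
  Cl⁻ term: 0.0175·691.5^0.57·exp(0.008·47+0.085·-2.4) = 0.8638
  sum: 0.2879 + 0.8638 → r_corr = 1.152 μm/a
Convert to mass loss: 1.152 μm/a × 7.14 g/cm³ = 8.223 g·m⁻²·a⁻¹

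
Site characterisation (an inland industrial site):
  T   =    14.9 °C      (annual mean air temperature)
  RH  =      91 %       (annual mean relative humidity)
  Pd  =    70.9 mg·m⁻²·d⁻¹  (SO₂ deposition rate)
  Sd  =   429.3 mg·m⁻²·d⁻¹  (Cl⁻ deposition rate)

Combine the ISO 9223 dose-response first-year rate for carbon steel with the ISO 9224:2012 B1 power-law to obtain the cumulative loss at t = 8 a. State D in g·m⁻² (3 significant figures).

carbon steel: f(T) = -0.054·(T−10) [T>10 °C] = -0.2646
  sulphur-dioxide contribution → 76.88 μm/a
  chloride contribution → 159.9 μm/a
  total first-year rate 236.8 μm/a
ISO 9224: D(t) = r_corr · t^b with b = 0.523 (carbon steel, B1)
  D(8) = 236.8 × 8^0.523 = 236.8 × 2.967 = 702.6 μm
  Mass loss = 702.6 μm × 7.85 g/cm³ = 5516 g·m⁻²

D(8) = 5.52e+03 g·m⁻²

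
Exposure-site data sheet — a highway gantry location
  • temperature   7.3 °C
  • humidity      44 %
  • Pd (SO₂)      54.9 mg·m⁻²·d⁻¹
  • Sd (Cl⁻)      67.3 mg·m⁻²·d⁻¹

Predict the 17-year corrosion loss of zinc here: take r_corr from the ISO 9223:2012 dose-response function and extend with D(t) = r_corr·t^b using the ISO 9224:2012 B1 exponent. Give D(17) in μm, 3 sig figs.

zinc: T≤10 °C ⇒ hinge +0.038·(7.3−10) = -0.1026
  SO₂ term: 0.0129·54.9^0.44·exp(0.046·44-0.1026) = 0.5134
  Sd branch = 0.0175·Sd^0.57·e^(0.008·RH+0.085·T) = 0.5098 μm/a
  r_corr = 0.5134 + 0.5098 = 1.023 μm/a
Long-term exponent b (ISO 9224 Table 2, B1) = 0.813
  D(17) = 1.023 × 17^0.813 = 1.023 × 10.01 = 10.24 μm

D(17) = 10.2 μm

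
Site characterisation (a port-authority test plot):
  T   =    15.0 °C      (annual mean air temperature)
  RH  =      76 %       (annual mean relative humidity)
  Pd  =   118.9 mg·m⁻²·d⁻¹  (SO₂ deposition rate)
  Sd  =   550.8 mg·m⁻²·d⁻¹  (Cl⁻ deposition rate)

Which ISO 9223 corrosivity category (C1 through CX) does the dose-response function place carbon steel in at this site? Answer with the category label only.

C5

carbon steel: T>10 °C ⇒ hinge -0.054·(15.0−10) = -0.2700
  SO₂ term: 1.77·118.9^0.52·exp(0.02·76-0.2700) = 74.12
  Sd branch = 0.102·Sd^0.62·e^(0.033·RH+0.04·T) = 114.2 μm/a
  r_corr = 74.12 + 114.2 = 188.4 μm/a
188 μm/a falls in (80, 200] for carbon steel → category C5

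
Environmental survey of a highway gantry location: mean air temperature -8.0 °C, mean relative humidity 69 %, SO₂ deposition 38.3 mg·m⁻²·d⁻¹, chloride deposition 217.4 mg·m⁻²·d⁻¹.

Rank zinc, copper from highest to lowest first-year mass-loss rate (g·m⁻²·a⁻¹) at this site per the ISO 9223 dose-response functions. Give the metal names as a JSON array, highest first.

zinc: temperature factor f = +0.038·(-18.0) = -0.6840
  SO₂ term: 0.0129·38.3^0.44·exp(0.046·69-0.6840) = 0.7737
  Cl⁻ term: 0.0175·217.4^0.57·exp(0.008·69+0.085·-8.0) = 0.3309
  sum: 0.7737 + 0.3309 → r_corr = 1.105 μm/a
  mass loss = 1.105 μm/a × 7.14 g/cm³ = 7.887 g·m⁻²·a⁻¹
copper: T≤10 °C ⇒ hinge +0.126·(-8.0−10) = -2.2680
  Pd branch = 0.0053·Pd^0.26·e^(0.059·RH+f) = 0.08297 μm/a
  Sd branch = 0.01025·Sd^0.27·e^(0.036·RH+0.049·T) = 0.3551 μm/a
  r_corr = 0.08297 + 0.3551 = 0.4381 μm/a
  mass loss = 0.4381 μm/a × 8.96 g/cm³ = 3.925 g·m⁻²·a⁻¹
Ordering by g·m⁻²·a⁻¹: zinc (7.89) > copper (3.92)

["zinc", "copper"]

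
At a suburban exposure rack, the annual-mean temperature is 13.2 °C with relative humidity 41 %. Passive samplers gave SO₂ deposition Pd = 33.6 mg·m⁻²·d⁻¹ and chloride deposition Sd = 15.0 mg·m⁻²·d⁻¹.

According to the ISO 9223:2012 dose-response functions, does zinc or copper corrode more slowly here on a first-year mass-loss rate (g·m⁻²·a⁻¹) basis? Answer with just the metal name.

zinc: f(T) = -0.071·(T−10) [T>10 °C] = -0.2272
  SO₂ term: 0.0129·33.6^0.44·exp(0.046·41-0.2272) = 0.3181
  Sd branch = 0.0175·Sd^0.57·e^(0.008·RH+0.085·T) = 0.3493 μm/a
  r_corr = 0.3181 + 0.3493 = 0.6674 μm/a
  mass loss = 0.6674 μm/a × 7.14 g/cm³ = 4.765 g·m⁻²·a⁻¹
copper: T>10 °C ⇒ hinge -0.080·(13.2−10) = -0.2560
  Pd branch = 0.0053·Pd^0.26·e^(0.059·RH+f) = 0.1149 μm/a
  Sd branch = 0.01025·Sd^0.27·e^(0.036·RH+0.049·T) = 0.1779 μm/a
  r_corr = 0.1149 + 0.1779 = 0.2929 μm/a
  mass loss = 0.2929 μm/a × 8.96 g/cm³ = 2.624 g·m⁻²·a⁻¹
Ordering by g·m⁻²·a⁻¹: zinc (4.77) > copper (2.62)

copper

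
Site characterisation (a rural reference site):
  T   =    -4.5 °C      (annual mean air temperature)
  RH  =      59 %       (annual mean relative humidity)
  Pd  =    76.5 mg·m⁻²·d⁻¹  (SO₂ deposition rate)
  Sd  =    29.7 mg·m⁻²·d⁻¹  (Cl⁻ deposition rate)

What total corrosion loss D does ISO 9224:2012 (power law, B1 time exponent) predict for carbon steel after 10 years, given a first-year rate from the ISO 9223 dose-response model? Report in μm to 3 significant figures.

D(10) = 37.1 μm

carbon steel: temperature factor f = +0.150·(-14.5) = -2.1750
  sulphur-dioxide contribution → 6.242 μm/a
  chloride contribution → 4.888 μm/a
  ⇒ r_corr(carbon steel) = 11.13 μm/a
ISO 9224: D(t) = r_corr · t^b with b = 0.523 (carbon steel, B1)
  D(10) = 11.13 × 10^0.523 = 11.13 × 3.334 = 37.11 μm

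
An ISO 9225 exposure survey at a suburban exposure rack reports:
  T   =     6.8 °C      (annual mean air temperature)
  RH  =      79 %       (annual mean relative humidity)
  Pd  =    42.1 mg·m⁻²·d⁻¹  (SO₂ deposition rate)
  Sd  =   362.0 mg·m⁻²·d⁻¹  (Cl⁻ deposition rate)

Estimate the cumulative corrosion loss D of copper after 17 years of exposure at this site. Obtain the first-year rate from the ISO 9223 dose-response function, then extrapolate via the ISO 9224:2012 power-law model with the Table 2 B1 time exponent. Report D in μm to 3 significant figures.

copper: temperature factor f = +0.126·(-3.2) = -0.4032
  Pd branch = 0.0053·Pd^0.26·e^(0.059·RH+f) = 0.9902 μm/a
  Sd branch = 0.01025·Sd^0.27·e^(0.036·RH+0.049·T) = 1.206 μm/a
  sum: 0.9902 + 1.206 → r_corr = 2.196 μm/a
Long-term exponent b (ISO 9224 Table 2, B1) = 0.667
  D(17) = 2.196 × 17^0.667 = 2.196 × 6.618 = 14.54 μm

D(17) = 14.5 μm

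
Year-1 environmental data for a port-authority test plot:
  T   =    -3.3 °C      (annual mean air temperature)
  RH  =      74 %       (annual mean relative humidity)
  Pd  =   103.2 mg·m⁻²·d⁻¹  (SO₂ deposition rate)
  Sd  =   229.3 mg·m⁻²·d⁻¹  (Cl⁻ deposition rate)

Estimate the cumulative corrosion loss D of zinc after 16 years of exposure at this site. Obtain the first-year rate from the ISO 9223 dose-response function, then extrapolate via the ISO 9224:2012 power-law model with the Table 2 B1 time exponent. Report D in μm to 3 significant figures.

zinc: f(T) = +0.038·(T−10) [T≤10 °C] = -0.5054
  SO₂ term: 0.0129·103.2^0.44·exp(0.046·74-0.5054) = 1.801
  Cl⁻ term: 0.0175·229.3^0.57·exp(0.008·74+0.085·-3.3) = 0.5294
  sum: 1.801 + 0.5294 → r_corr = 2.33 μm/a
Power-law: D(16) = r_corr · 16^0.813
  D(16) = 2.33 × 16^0.813 = 2.33 × 9.527 = 22.2 μm

D(16) = 22.2 μm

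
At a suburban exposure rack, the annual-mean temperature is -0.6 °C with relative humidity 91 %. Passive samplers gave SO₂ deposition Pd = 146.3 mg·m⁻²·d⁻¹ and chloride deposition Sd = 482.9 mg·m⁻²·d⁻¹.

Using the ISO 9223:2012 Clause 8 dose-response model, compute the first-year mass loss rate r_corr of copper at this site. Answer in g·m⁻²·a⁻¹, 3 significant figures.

copper: temperature factor f = +0.126·(-10.6) = -1.3356
  Pd branch = 0.0053·Pd^0.26·e^(0.059·RH+f) = 1.094 μm/a
  Cl⁻ term: 0.01025·482.9^0.27·exp(0.036·91+0.049·-0.6) = 1.397
  sum: 1.094 + 1.397 → r_corr = 2.491 μm/a
Convert to mass loss: 2.491 μm/a × 8.96 g/cm³ = 22.32 g·m⁻²·a⁻¹

r_corr = 22.3 g·m⁻²·a⁻¹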